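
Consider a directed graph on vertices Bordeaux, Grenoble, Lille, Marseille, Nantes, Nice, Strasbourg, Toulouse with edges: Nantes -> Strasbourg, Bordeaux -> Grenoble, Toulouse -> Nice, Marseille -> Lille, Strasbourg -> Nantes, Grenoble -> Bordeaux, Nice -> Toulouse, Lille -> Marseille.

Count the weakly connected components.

From Bordeaux: component {Bordeaux, Grenoble}.
From Lille: component {Lille, Marseille}.
From Nantes: component {Nantes, Strasbourg}.
From Nice: component {Nice, Toulouse}.
That's 4 components.

4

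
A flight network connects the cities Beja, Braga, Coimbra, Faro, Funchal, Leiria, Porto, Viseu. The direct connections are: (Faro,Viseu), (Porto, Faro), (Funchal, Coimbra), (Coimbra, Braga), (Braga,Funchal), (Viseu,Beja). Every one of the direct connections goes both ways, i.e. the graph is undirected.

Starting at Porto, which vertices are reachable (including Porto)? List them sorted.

Start at Porto.
Its neighbours: Faro.
Then their neighbours: Viseu.
Then next layer: Beja.
Nothing further is reachable.

Beja, Faro, Porto, Viseu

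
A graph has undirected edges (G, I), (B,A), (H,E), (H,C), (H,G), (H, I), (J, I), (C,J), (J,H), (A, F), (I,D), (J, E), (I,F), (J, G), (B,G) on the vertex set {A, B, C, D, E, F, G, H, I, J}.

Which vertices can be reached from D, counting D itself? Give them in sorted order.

Start at D.
Its neighbours: I.
Then their neighbours: F, G, H, J.
Then next layer: A, B, C, E.
Every vertex is now reached.

A, B, C, D, E, F, G, H, I, J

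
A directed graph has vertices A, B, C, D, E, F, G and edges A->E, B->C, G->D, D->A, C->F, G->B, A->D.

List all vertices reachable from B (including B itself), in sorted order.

Start at B.
Its neighbours: C.
Then their neighbours: F.
Nothing further is reachable.

B, C, F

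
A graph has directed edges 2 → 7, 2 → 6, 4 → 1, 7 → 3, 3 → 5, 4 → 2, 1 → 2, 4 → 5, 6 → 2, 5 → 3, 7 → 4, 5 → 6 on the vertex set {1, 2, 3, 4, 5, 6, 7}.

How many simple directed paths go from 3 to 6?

3→5→6

1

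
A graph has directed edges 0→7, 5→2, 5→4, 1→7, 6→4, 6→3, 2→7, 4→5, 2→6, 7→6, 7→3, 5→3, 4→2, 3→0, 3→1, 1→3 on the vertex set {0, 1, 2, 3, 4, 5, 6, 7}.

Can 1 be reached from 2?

Explore from 2.
Distance 1: reach 6, 7.
Distance 2: reach 3, 4.
Distance 3: reach 0, 1, 5.
Found 1.

Yes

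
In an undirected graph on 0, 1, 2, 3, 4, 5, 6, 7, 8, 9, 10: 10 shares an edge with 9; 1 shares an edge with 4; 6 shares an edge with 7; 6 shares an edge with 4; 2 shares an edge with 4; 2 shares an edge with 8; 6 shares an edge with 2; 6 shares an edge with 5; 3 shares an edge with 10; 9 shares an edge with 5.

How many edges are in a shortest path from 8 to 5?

3

Distance 0: 8.
Distance 1: 2.
Distance 2: 4, 6.
Distance 3: 1, 5, 7 — contains 5.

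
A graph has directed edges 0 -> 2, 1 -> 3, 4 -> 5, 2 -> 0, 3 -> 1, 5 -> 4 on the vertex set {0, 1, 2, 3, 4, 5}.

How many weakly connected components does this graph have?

3

From 0: component {0, 2}.
From 1: component {1, 3}.
From 4: component {4, 5}.
That's 3 components.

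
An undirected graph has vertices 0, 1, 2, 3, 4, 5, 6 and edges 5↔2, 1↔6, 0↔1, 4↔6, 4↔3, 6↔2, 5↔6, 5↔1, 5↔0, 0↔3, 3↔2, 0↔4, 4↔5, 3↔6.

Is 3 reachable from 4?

Explore from 4.
Distance 1: reach 0, 3, 5, 6.
Found 3.

Yes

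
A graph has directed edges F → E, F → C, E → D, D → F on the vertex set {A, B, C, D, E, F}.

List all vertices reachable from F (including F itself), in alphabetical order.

C, D, E, F

Start at F.
Its neighbours: C, E.
Then their neighbours: D.
Nothing further is reachable.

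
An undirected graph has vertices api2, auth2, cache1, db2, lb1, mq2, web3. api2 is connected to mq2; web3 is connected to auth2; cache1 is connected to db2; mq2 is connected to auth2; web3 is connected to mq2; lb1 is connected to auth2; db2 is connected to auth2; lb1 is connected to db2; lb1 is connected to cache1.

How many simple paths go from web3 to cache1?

8

web3–auth2–db2–cache1
web3–auth2–db2–lb1–cache1
web3–auth2–lb1–cache1
web3–auth2–lb1–db2–cache1
web3–mq2–auth2–db2–cache1
web3–mq2–auth2–db2–lb1–cache1
web3–mq2–auth2–lb1–cache1
web3–mq2–auth2–lb1–db2–cache1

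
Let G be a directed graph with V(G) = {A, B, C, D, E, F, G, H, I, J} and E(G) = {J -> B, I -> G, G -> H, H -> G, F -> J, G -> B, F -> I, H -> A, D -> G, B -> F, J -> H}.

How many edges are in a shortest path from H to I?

4

Distance 0: H.
Distance 1: A, G.
Distance 2: B.
Distance 3: F.
Distance 4: I, J — contains I.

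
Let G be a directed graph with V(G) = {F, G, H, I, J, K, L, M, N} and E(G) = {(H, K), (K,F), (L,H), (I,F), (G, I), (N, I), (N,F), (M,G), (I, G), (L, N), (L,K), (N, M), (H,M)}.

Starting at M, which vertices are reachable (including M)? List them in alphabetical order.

F, G, I, M

Start at M.
Its neighbours: G.
Then their neighbours: I.
Then next layer: F.
Nothing further is reachable.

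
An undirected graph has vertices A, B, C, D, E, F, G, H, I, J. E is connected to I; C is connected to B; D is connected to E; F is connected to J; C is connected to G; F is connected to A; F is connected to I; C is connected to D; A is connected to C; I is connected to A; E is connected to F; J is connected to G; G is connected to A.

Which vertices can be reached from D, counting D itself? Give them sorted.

A, B, C, D, E, F, G, I, J

Start at D.
Its neighbours: C, E.
Then their neighbours: A, B, F, G, I.
Then next layer: J.
Nothing further is reachable.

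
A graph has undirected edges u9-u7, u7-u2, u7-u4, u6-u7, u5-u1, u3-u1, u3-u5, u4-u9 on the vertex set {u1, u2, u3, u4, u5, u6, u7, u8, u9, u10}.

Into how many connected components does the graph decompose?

From u1: component {u1, u3, u5}.
From u2: component {u2, u4, u6, u7, u9}.
From u8: component {u8}.
From u10: component {u10}.
That's 4 components.

4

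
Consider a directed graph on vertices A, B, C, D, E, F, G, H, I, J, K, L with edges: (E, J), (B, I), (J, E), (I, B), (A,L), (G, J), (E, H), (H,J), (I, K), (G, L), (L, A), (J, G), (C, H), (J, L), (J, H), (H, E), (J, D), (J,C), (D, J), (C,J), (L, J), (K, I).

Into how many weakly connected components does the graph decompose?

From A: component {A, C, D, E, G, H, J, L}.
From B: component {B, I, K}.
From F: component {F}.
That's 3 components.

3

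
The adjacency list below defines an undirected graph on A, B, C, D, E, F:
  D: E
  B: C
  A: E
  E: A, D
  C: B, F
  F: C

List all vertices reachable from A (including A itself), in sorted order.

A, D, E

Start at A.
Its neighbours: E.
Then their neighbours: D.
Nothing further is reachable.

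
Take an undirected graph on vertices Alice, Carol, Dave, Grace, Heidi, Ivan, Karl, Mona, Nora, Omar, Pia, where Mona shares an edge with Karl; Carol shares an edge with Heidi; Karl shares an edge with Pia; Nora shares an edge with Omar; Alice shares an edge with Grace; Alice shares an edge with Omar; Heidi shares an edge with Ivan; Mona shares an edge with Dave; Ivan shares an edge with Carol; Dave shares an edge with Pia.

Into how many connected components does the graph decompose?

From Alice: component {Alice, Grace, Nora, Omar}.
From Carol: component {Carol, Heidi, Ivan}.
From Dave: component {Dave, Karl, Mona, Pia}.
That's 3 components.

3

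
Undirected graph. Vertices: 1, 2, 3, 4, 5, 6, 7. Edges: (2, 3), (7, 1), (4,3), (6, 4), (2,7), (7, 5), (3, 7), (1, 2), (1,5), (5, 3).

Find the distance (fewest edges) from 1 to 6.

4

Distance 0: 1.
Distance 1: 2, 5, 7.
Distance 2: 3.
Distance 3: 4.
Distance 4: 6 — contains 6.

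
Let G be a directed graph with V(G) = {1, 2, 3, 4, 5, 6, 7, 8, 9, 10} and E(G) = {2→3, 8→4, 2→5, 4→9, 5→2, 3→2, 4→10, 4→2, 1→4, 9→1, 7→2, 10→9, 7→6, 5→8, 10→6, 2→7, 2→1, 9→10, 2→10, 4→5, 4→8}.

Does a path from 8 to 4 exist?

Explore from 8.
Distance 1: reach 4.
Found 4.

Yes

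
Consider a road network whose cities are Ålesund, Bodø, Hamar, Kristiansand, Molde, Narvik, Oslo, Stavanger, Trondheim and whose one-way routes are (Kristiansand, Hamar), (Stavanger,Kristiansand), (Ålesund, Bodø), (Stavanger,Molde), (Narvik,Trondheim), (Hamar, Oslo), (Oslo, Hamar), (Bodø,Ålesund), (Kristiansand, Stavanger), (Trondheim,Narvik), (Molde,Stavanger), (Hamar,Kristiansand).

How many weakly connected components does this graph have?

From Ålesund: component {Ålesund, Bodø}.
From Hamar: component {Hamar, Kristiansand, Molde, Oslo, Stavanger}.
From Narvik: component {Narvik, Trondheim}.
That's 3 components.

3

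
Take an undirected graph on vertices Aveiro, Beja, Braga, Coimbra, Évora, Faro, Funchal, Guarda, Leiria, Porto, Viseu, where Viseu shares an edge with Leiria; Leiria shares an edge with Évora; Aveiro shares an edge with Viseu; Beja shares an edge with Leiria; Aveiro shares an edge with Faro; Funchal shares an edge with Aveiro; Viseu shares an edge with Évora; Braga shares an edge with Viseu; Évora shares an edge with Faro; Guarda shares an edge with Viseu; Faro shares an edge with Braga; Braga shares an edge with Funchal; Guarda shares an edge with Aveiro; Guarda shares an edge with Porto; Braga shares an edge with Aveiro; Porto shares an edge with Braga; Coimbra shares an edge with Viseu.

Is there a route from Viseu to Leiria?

Explore from Viseu.
Distance 1: reach Aveiro, Braga, Coimbra, Évora, Guarda, Leiria.
Found Leiria.

Yes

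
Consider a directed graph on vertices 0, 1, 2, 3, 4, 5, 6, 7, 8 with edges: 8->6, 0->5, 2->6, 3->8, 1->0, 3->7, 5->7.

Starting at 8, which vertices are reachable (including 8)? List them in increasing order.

Start at 8.
Its neighbours: 6.
Nothing further is reachable.

6, 8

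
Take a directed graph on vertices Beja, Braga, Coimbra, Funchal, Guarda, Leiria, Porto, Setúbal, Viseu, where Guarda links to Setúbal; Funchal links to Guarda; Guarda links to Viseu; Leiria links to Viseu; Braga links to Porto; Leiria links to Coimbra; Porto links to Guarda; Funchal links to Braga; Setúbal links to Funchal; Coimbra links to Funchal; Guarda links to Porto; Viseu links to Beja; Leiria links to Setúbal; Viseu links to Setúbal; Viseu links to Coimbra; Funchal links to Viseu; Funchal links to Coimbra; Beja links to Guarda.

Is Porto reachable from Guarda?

Explore from Guarda.
Distance 1: reach Porto, Setúbal, Viseu.
Found Porto.

Yes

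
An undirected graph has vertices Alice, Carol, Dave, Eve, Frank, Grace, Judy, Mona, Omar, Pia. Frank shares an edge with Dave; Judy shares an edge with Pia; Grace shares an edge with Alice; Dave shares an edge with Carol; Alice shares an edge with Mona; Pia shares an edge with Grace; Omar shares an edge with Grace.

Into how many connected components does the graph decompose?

3

From Alice: component {Alice, Grace, Judy, Mona, Omar, Pia}.
From Carol: component {Carol, Dave, Frank}.
From Eve: component {Eve}.
That's 3 components.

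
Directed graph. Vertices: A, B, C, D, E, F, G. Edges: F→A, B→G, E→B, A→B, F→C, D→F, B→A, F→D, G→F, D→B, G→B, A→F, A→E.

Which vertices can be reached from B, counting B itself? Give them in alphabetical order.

Start at B.
Its neighbours: A, G.
Then their neighbours: E, F.
Then next layer: C, D.
Every vertex is now reached.

A, B, C, D, E, F, G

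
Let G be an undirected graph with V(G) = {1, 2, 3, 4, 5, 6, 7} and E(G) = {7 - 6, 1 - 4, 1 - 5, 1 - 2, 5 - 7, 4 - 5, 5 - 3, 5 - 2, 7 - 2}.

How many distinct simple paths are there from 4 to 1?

4

4–1
4–5–1
4–5–2–1
4–5–7–2–1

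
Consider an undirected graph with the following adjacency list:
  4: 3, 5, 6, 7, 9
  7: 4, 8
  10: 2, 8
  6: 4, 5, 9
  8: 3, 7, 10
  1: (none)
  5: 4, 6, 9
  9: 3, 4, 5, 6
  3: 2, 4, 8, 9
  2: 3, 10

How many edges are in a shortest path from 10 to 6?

4

Distance 0: 10.
Distance 1: 2, 8.
Distance 2: 3, 7.
Distance 3: 4, 9.
Distance 4: 5, 6 — contains 6.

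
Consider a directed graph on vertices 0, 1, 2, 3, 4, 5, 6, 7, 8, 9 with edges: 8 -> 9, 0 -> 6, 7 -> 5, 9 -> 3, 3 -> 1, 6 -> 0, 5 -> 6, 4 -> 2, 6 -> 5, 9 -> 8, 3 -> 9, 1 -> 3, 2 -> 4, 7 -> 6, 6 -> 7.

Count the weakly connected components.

3

From 0: component {0, 5, 6, 7}.
From 1: component {1, 3, 8, 9}.
From 2: component {2, 4}.
That's 3 components.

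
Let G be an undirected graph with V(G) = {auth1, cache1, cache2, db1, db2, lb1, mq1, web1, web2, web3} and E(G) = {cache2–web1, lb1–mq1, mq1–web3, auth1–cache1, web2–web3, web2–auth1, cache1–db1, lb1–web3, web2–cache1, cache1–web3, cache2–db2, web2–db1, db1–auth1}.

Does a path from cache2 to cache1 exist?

No

Explore from cache2.
Distance 1: reach db2, web1.
The search is exhausted without reaching cache1; it lies in a different component.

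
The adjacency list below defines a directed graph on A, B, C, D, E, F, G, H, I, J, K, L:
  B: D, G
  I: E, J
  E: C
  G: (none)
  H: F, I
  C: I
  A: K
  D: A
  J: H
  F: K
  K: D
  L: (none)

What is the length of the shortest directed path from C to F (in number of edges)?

Distance 0: C.
Distance 1: I.
Distance 2: E, J.
Distance 3: H.
Distance 4: F — contains F.

4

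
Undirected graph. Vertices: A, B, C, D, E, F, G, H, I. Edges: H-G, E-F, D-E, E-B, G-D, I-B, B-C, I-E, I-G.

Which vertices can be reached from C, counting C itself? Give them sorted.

Start at C.
Its neighbours: B.
Then their neighbours: E, I.
Then next layer: D, F, G.
Then next layer: H.
Nothing further is reachable.

B, C, D, E, F, G, H, I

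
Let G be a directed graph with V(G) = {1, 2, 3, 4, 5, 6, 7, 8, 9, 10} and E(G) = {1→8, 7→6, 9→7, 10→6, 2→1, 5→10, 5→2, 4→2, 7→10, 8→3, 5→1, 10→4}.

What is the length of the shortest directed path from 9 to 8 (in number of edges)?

6

Distance 0: 9.
Distance 1: 7.
Distance 2: 6, 10.
Distance 3: 4.
Distance 4: 2.
Distance 5: 1.
Distance 6: 8 — contains 8.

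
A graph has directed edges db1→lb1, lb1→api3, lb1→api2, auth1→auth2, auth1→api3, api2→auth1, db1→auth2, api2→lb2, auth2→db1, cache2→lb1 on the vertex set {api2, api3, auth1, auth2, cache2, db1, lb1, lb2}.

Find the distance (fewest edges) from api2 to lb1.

4

Distance 0: api2.
Distance 1: auth1, lb2.
Distance 2: api3, auth2.
Distance 3: db1.
Distance 4: lb1 — contains lb1.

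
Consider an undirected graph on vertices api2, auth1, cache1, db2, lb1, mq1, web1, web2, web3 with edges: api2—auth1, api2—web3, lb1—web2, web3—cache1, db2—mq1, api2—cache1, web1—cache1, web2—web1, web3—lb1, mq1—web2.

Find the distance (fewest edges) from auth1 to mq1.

Distance 0: auth1.
Distance 1: api2.
Distance 2: cache1, web3.
Distance 3: lb1, web1.
Distance 4: web2.
Distance 5: mq1 — contains mq1.

5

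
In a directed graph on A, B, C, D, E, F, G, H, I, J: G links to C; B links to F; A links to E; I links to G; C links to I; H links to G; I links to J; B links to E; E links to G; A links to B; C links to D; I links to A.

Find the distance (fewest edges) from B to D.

Distance 0: B.
Distance 1: E, F.
Distance 2: G.
Distance 3: C.
Distance 4: D, I — contains D.

4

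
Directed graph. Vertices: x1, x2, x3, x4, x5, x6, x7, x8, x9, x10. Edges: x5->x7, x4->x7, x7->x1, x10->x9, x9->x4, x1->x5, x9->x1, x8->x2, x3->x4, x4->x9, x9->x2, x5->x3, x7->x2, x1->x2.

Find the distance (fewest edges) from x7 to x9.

Distance 0: x7.
Distance 1: x1, x2.
Distance 2: x5.
Distance 3: x3.
Distance 4: x4.
Distance 5: x9 — contains x9.

5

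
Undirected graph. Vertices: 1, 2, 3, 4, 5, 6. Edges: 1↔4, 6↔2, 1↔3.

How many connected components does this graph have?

3

From 1: component {1, 3, 4}.
From 2: component {2, 6}.
From 5: component {5}.
That's 3 components.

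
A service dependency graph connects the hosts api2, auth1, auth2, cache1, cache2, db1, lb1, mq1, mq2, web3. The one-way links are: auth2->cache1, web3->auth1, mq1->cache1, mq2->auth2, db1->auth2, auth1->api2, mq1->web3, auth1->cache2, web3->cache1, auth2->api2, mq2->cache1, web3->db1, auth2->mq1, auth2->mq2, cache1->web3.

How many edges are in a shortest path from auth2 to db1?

Distance 0: auth2.
Distance 1: api2, cache1, mq1, mq2.
Distance 2: web3.
Distance 3: auth1, db1 — contains db1.

3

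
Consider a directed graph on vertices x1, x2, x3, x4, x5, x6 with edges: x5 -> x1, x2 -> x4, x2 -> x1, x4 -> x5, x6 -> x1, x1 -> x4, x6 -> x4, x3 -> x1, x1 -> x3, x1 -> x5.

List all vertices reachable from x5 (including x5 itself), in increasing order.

x1, x3, x4, x5

Start at x5.
Its neighbours: x1.
Then their neighbours: x3, x4.
Nothing further is reachable.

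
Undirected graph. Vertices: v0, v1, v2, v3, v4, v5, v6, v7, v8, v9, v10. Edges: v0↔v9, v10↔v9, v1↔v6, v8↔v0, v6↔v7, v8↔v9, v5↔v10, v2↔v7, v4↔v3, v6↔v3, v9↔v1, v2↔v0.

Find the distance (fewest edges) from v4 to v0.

Distance 0: v4.
Distance 1: v3.
Distance 2: v6.
Distance 3: v1, v7.
Distance 4: v2, v9.
Distance 5: v0, v8, v10 — contains v0.

5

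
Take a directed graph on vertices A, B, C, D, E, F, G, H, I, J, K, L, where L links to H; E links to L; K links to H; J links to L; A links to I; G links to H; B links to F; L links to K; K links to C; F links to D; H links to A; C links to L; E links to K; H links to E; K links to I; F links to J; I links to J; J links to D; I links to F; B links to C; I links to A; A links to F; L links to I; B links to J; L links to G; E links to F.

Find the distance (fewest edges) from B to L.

2

Distance 0: B.
Distance 1: C, F, J.
Distance 2: D, L — contains L.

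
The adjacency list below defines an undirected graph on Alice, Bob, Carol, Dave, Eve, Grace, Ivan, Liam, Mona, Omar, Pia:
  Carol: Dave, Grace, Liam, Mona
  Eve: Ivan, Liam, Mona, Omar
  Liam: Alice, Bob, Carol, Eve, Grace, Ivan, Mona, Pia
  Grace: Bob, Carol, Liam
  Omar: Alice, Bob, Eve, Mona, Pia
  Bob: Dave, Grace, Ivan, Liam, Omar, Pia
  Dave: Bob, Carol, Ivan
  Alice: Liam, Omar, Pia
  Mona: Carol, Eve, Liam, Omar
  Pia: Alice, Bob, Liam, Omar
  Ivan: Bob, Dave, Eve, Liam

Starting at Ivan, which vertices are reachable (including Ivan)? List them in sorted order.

Start at Ivan.
Its neighbours: Bob, Dave, Eve, Liam.
Then their neighbours: Alice, Carol, Grace, Mona, Omar, Pia.
Every vertex is now reached.

Alice, Bob, Carol, Dave, Eve, Grace, Ivan, Liam, Mona, Omar, Pia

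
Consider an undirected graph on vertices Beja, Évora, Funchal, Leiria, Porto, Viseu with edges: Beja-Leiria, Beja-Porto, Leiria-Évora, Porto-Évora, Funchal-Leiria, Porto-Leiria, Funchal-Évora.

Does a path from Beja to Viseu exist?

No

Explore from Beja.
Distance 1: reach Leiria, Porto.
Distance 2: reach Évora, Funchal.
The search is exhausted without reaching Viseu; it lies in a different component.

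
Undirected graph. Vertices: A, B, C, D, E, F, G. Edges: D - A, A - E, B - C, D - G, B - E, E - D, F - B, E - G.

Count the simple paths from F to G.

F–B–E–A–D–G
F–B–E–D–G
F–B–E–G

3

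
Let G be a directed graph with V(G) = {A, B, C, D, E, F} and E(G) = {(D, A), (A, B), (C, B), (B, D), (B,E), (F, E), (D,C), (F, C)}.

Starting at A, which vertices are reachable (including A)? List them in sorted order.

A, B, C, D, E

Start at A.
Its neighbours: B.
Then their neighbours: D, E.
Then next layer: C.
Nothing further is reachable.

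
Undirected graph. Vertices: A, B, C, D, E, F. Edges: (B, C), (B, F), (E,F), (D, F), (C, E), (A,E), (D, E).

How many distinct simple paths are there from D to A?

D–E–A
D–F–B–C–E–A
D–F–E–A

3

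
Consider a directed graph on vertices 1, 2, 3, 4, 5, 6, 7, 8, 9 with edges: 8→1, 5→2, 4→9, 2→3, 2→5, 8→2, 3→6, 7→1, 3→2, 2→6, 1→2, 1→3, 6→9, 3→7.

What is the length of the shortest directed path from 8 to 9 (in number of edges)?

3

Distance 0: 8.
Distance 1: 1, 2.
Distance 2: 3, 5, 6.
Distance 3: 7, 9 — contains 9.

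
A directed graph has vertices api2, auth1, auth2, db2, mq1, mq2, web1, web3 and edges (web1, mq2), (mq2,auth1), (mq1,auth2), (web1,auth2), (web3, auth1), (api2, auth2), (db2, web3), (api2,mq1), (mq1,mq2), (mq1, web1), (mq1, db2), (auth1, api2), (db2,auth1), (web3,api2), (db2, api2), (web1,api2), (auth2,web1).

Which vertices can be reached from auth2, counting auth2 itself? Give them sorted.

api2, auth1, auth2, db2, mq1, mq2, web1, web3

Start at auth2.
Its neighbours: web1.
Then their neighbours: api2, mq2.
Then next layer: auth1, mq1.
Then next layer: db2.
Then next layer: web3.
Every vertex is now reached.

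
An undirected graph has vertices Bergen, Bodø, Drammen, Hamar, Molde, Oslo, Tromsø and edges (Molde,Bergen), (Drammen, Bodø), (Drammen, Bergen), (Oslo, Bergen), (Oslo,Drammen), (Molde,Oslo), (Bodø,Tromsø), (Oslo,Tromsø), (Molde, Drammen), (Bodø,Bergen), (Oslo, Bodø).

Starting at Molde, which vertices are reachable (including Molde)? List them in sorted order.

Start at Molde.
Its neighbours: Bergen, Drammen, Oslo.
Then their neighbours: Bodø, Tromsø.
Nothing further is reachable.

Bergen, Bodø, Drammen, Molde, Oslo, Tromsø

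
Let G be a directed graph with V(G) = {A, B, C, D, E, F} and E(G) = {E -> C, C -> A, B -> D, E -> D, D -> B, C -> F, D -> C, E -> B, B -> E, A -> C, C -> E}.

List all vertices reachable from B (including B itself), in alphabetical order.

Start at B.
Its neighbours: D, E.
Then their neighbours: C.
Then next layer: A, F.
Every vertex is now reached.

A, B, C, D, E, F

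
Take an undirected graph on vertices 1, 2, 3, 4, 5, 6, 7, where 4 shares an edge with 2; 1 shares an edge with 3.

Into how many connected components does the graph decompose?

5

From 1: component {1, 3}.
From 2: component {2, 4}.
From 5: component {5}.
From 6: component {6}.
From 7: component {7}.
That's 5 components.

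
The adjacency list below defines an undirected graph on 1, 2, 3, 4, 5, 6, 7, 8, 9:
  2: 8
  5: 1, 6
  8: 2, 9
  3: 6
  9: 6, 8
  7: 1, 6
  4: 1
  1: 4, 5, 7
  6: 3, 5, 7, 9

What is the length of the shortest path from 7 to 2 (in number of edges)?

Distance 0: 7.
Distance 1: 1, 6.
Distance 2: 3, 4, 5, 9.
Distance 3: 8.
Distance 4: 2 — contains 2.

4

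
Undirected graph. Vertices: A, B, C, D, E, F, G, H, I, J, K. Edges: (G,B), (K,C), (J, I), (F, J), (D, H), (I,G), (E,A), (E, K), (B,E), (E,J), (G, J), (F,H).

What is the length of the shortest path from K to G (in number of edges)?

Distance 0: K.
Distance 1: C, E.
Distance 2: A, B, J.
Distance 3: F, G, I — contains G.

3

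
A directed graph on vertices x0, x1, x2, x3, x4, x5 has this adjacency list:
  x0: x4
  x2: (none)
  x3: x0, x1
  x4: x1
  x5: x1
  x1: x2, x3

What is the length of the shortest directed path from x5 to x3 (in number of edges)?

2

Distance 0: x5.
Distance 1: x1.
Distance 2: x2, x3 — contains x3.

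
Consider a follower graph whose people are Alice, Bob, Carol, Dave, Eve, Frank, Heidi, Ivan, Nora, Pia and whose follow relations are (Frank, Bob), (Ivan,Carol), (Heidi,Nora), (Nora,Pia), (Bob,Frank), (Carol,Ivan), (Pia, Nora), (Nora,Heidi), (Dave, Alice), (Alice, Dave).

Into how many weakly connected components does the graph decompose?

5

From Alice: component {Alice, Dave}.
From Bob: component {Bob, Frank}.
From Carol: component {Carol, Ivan}.
From Eve: component {Eve}.
From Heidi: component {Heidi, Nora, Pia}.
That's 5 components.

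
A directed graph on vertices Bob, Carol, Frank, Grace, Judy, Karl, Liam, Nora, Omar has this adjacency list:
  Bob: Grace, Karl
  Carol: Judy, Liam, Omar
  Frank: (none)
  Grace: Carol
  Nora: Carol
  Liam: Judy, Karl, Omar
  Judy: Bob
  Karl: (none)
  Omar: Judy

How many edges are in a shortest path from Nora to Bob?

3

Distance 0: Nora.
Distance 1: Carol.
Distance 2: Judy, Liam, Omar.
Distance 3: Bob, Karl — contains Bob.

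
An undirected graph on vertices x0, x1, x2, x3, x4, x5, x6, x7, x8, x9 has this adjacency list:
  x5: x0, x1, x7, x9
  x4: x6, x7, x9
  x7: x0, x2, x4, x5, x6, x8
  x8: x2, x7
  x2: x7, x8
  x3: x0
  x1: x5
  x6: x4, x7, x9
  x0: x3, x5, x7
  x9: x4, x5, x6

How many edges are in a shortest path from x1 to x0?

2

Distance 0: x1.
Distance 1: x5.
Distance 2: x0, x7, x9 — contains x0.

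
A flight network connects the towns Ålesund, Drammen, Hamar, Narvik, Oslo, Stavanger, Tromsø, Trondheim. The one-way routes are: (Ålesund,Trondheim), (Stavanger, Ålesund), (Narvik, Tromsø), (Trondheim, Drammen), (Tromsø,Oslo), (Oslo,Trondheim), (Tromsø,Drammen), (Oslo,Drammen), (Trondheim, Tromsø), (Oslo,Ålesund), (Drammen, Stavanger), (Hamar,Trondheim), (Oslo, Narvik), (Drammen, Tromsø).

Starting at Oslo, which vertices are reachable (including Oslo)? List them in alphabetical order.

Start at Oslo.
Its neighbours: Ålesund, Drammen, Narvik, Trondheim.
Then their neighbours: Stavanger, Tromsø.
Nothing further is reachable.

Ålesund, Drammen, Narvik, Oslo, Stavanger, Tromsø, Trondheim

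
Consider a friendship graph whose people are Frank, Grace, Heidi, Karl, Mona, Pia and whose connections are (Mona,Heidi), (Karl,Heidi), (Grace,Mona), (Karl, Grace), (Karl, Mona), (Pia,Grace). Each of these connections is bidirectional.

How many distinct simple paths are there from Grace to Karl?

3

Grace–Karl
Grace–Mona–Heidi–Karl
Grace–Mona–Karl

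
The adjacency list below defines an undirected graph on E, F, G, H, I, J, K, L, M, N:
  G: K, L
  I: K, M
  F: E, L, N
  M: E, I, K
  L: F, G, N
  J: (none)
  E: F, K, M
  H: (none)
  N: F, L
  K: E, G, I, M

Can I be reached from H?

No

H has no edges, so nothing is reachable from it.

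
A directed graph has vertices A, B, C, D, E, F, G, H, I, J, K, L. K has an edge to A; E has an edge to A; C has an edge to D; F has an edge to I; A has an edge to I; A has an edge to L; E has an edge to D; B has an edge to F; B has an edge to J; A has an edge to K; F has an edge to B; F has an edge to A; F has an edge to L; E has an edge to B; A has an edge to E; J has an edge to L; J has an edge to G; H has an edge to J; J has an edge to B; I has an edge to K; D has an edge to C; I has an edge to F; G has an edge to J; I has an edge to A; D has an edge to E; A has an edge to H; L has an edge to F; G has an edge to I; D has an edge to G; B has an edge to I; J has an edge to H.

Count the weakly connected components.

1

From A: component {A, B, C, D, E, F, G, H, I, J, K, L}.
That's 1 component.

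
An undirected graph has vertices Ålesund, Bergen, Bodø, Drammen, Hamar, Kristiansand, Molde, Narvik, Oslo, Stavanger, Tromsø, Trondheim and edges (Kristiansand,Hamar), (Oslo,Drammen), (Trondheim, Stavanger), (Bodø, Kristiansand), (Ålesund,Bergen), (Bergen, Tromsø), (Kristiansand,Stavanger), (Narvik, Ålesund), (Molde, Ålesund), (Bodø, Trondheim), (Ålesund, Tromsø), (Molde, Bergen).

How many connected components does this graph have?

From Ålesund: component {Ålesund, Bergen, Molde, Narvik, Tromsø}.
From Bodø: component {Bodø, Hamar, Kristiansand, Stavanger, Trondheim}.
From Drammen: component {Drammen, Oslo}.
That's 3 components.

3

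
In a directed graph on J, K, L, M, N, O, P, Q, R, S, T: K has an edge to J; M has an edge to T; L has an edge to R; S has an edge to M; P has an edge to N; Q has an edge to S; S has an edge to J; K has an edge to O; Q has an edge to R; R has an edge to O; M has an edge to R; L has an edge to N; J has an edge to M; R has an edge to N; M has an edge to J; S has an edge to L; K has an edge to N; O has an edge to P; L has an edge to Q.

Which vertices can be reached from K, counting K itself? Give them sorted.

J, K, M, N, O, P, R, T

Start at K.
Its neighbours: J, N, O.
Then their neighbours: M, P.
Then next layer: R, T.
Nothing further is reachable.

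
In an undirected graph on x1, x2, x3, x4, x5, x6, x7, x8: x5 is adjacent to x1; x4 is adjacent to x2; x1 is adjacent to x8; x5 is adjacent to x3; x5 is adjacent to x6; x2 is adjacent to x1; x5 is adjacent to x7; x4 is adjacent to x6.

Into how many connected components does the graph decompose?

From x1: component {x1, x2, x3, x4, x5, x6, x7, x8}.
That's 1 component.

1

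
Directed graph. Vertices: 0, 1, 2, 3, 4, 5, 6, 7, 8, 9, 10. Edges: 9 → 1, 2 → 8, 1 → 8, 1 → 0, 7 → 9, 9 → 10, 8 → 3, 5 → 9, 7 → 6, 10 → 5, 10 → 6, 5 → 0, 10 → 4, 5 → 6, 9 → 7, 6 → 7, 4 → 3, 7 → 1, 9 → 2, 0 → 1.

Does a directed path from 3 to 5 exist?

No

3 has no outgoing edges, so nothing is reachable from it.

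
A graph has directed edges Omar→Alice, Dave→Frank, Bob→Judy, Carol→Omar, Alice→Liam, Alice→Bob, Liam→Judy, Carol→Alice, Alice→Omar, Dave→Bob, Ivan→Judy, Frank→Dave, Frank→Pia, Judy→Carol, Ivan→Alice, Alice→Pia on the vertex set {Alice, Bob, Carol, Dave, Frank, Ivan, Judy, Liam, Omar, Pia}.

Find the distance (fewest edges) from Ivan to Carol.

Distance 0: Ivan.
Distance 1: Alice, Judy.
Distance 2: Bob, Carol, Liam, Omar, Pia — contains Carol.

2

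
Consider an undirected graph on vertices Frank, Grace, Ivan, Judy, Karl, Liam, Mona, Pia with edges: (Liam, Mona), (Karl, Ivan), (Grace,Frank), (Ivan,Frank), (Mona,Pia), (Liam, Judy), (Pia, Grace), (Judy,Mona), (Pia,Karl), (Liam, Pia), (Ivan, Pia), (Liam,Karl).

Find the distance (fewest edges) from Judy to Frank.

Distance 0: Judy.
Distance 1: Liam, Mona.
Distance 2: Karl, Pia.
Distance 3: Grace, Ivan.
Distance 4: Frank — contains Frank.

4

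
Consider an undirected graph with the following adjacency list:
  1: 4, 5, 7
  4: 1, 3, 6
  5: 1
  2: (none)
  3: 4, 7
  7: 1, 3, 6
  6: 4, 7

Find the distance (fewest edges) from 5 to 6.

Distance 0: 5.
Distance 1: 1.
Distance 2: 4, 7.
Distance 3: 3, 6 — contains 6.

3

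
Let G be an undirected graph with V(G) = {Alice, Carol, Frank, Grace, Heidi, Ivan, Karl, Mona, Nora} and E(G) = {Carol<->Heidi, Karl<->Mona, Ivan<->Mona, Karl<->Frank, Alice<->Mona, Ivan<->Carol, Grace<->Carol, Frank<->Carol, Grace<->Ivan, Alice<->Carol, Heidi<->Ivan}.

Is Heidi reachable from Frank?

Yes

Explore from Frank.
Distance 1: reach Carol, Karl.
Distance 2: reach Alice, Grace, Heidi, Ivan, Mona.
Found Heidi.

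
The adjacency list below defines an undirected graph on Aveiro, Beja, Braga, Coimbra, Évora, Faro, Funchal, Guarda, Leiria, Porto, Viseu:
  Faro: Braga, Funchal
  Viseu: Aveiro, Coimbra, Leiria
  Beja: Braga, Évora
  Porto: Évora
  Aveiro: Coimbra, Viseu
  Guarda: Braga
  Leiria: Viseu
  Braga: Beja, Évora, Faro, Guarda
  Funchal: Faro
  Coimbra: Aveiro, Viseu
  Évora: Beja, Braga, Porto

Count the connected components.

From Aveiro: component {Aveiro, Coimbra, Leiria, Viseu}.
From Beja: component {Beja, Braga, Évora, Faro, Funchal, Guarda, Porto}.
That's 2 components.

2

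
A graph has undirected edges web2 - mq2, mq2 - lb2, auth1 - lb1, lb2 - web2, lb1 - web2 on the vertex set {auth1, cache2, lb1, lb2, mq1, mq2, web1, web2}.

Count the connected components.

From auth1: component {auth1, lb1, lb2, mq2, web2}.
From cache2: component {cache2}.
From mq1: component {mq1}.
From web1: component {web1}.
That's 4 components.

4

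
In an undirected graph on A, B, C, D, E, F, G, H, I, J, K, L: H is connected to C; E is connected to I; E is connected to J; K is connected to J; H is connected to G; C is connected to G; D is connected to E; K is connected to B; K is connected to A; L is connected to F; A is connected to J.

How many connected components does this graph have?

From A: component {A, B, D, E, I, J, K}.
From C: component {C, G, H}.
From F: component {F, L}.
That's 3 components.

3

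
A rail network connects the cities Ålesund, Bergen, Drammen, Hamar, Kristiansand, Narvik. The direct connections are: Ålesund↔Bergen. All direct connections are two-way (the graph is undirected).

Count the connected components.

From Ålesund: component {Ålesund, Bergen}.
From Drammen: component {Drammen}.
From Hamar: component {Hamar}.
From Kristiansand: component {Kristiansand}.
From Narvik: component {Narvik}.
That's 5 components.

5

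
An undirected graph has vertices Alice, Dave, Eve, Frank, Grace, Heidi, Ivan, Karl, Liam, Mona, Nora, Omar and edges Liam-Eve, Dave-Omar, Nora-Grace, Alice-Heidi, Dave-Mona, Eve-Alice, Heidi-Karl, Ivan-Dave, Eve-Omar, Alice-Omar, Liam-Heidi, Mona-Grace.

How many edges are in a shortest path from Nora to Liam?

6

Distance 0: Nora.
Distance 1: Grace.
Distance 2: Mona.
Distance 3: Dave.
Distance 4: Ivan, Omar.
Distance 5: Alice, Eve.
Distance 6: Heidi, Liam — contains Liam.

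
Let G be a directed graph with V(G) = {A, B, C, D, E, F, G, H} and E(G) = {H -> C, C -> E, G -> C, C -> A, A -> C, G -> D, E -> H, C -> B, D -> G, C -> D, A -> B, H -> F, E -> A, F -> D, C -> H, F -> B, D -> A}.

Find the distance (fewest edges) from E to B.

2

Distance 0: E.
Distance 1: A, H.
Distance 2: B, C, F — contains B.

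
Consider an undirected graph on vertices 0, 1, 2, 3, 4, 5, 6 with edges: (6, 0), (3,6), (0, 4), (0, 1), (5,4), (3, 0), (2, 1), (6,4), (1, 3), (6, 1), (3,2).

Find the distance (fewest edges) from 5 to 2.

Distance 0: 5.
Distance 1: 4.
Distance 2: 0, 6.
Distance 3: 1, 3.
Distance 4: 2 — contains 2.

4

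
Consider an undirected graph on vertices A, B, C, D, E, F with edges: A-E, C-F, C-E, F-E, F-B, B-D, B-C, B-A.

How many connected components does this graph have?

1

From A: component {A, B, C, D, E, F}.
That's 1 component.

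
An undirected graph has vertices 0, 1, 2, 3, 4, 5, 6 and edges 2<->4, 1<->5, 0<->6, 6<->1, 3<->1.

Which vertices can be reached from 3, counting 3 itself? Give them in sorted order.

Start at 3.
Its neighbours: 1.
Then their neighbours: 5, 6.
Then next layer: 0.
Nothing further is reachable.

0, 1, 3, 5, 6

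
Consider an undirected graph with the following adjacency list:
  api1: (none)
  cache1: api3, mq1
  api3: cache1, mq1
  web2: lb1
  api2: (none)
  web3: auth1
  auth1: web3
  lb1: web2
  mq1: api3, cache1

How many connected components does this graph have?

5

From api1: component {api1}.
From api2: component {api2}.
From api3: component {api3, cache1, mq1}.
From auth1: component {auth1, web3}.
From lb1: component {lb1, web2}.
That's 5 components.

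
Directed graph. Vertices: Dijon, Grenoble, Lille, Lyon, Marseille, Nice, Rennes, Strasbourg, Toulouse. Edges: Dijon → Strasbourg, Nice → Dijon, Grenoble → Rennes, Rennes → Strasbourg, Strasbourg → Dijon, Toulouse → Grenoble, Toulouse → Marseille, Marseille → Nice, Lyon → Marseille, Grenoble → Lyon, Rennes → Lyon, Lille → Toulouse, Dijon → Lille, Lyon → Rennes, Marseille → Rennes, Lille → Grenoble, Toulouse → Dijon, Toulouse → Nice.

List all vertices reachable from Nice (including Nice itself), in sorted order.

Start at Nice.
Its neighbours: Dijon.
Then their neighbours: Lille, Strasbourg.
Then next layer: Grenoble, Toulouse.
Then next layer: Lyon, Marseille, Rennes.
Every vertex is now reached.

Dijon, Grenoble, Lille, Lyon, Marseille, Nice, Rennes, Strasbourg, Toulouse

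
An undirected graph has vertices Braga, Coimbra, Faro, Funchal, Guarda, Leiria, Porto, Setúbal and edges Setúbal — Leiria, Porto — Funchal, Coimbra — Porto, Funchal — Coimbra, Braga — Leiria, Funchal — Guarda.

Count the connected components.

3

From Braga: component {Braga, Leiria, Setúbal}.
From Coimbra: component {Coimbra, Funchal, Guarda, Porto}.
From Faro: component {Faro}.
That's 3 components.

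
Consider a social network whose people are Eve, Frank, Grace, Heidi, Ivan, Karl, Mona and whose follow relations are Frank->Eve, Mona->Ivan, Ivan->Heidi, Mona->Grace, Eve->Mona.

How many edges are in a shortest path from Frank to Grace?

3

Distance 0: Frank.
Distance 1: Eve.
Distance 2: Mona.
Distance 3: Grace, Ivan — contains Grace.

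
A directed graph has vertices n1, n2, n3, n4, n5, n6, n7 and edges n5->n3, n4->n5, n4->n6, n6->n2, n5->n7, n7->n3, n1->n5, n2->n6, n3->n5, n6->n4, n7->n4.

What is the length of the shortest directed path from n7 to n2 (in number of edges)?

Distance 0: n7.
Distance 1: n3, n4.
Distance 2: n5, n6.
Distance 3: n2 — contains n2.

3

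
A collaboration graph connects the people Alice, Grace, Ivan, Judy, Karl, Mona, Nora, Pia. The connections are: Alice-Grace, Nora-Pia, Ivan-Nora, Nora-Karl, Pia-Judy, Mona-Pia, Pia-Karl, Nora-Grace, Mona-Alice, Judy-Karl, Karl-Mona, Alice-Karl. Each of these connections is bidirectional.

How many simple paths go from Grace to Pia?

13

Grace–Alice–Karl–Judy–Pia
Grace–Alice–Karl–Mona–Pia
Grace–Alice–Karl–Nora–Pia
Grace–Alice–Karl–Pia
Grace–Alice–Mona–Karl–Judy–Pia
Grace–Alice–Mona–Karl–Nora–Pia
Grace–Alice–Mona–Karl–Pia
Grace–Alice–Mona–Pia
Grace–Nora–Karl–Alice–Mona–Pia
Grace–Nora–Karl–Judy–Pia
Grace–Nora–Karl–Mona–Pia
Grace–Nora–Karl–Pia
Grace–Nora–Pia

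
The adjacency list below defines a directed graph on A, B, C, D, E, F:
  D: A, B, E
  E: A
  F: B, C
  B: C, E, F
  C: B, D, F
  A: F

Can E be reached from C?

Explore from C.
Distance 1: reach B, D, F.
Distance 2: reach A, E.
Found E.

Yes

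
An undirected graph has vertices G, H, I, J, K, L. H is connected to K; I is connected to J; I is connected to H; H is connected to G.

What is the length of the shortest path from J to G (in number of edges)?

Distance 0: J.
Distance 1: I.
Distance 2: H.
Distance 3: G, K — contains G.

3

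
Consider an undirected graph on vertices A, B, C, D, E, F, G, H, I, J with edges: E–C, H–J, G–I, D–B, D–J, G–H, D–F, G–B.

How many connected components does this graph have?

3

From A: component {A}.
From B: component {B, D, F, G, H, I, J}.
From C: component {C, E}.
That's 3 components.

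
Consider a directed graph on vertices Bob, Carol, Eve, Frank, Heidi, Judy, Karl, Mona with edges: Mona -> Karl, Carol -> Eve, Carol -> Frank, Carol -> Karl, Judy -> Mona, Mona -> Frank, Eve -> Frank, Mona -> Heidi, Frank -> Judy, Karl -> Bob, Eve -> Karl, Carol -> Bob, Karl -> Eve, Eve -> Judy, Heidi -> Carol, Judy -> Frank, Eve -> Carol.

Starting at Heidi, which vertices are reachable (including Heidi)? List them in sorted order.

Bob, Carol, Eve, Frank, Heidi, Judy, Karl, Mona

Start at Heidi.
Its neighbours: Carol.
Then their neighbours: Bob, Eve, Frank, Karl.
Then next layer: Judy.
Then next layer: Mona.
Every vertex is now reached.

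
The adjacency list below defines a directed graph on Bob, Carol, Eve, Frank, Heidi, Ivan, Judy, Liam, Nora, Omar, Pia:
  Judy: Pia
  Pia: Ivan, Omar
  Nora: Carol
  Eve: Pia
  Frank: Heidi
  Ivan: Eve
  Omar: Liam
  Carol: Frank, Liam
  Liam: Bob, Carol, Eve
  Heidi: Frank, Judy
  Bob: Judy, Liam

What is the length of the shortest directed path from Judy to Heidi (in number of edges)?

6

Distance 0: Judy.
Distance 1: Pia.
Distance 2: Ivan, Omar.
Distance 3: Eve, Liam.
Distance 4: Bob, Carol.
Distance 5: Frank.
Distance 6: Heidi — contains Heidi.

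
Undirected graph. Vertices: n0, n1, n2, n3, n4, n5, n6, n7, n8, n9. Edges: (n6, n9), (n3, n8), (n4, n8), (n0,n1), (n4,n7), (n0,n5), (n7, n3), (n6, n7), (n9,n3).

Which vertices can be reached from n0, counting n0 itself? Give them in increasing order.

n0, n1, n5

Start at n0.
Its neighbours: n1, n5.
Nothing further is reachable.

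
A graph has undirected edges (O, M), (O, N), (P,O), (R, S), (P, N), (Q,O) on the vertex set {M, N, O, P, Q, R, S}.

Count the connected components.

From M: component {M, N, O, P, Q}.
From R: component {R, S}.
That's 2 components.

2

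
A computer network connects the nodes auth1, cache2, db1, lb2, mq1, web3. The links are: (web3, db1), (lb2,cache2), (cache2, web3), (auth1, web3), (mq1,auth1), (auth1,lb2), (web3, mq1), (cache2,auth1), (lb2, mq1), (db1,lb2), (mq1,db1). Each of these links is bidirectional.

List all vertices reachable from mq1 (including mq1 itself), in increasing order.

auth1, cache2, db1, lb2, mq1, web3

Start at mq1.
Its neighbours: auth1, db1, lb2, web3.
Then their neighbours: cache2.
Every vertex is now reached.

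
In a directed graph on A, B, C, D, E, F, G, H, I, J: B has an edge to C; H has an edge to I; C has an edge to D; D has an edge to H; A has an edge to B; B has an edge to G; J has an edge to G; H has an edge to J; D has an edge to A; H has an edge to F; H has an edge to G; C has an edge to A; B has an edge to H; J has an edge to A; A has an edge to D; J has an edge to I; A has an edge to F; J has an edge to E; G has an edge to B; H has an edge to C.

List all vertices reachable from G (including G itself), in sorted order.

Start at G.
Its neighbours: B.
Then their neighbours: C, H.
Then next layer: A, D, F, I, J.
Then next layer: E.
Every vertex is now reached.

A, B, C, D, E, F, G, H, I, J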